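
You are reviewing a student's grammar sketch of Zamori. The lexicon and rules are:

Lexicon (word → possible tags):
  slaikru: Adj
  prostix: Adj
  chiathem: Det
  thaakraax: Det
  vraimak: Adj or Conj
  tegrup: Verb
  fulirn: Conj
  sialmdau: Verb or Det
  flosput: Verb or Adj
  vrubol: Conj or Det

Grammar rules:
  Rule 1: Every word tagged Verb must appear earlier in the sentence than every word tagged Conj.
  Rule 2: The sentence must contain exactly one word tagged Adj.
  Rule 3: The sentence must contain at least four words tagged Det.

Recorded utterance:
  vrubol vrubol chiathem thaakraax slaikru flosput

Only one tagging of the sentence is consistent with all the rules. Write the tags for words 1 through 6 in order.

Candidates per position — 1:vrubol {Conj,Det}; 2:vrubol {Conj,Det}; 3:chiathem {Det}; 4:thaakraax {Det}; 5:slaikru {Adj}; 6:flosput {Verb,Adj}.
Position 1: Conj is ruled out by rule 3; that leaves Det.
Position 2: Conj is ruled out by rule 3; that leaves Det.
Position 6: Adj is ruled out by rule 2; that leaves Verb.
That leaves exactly one tagging: Det Det Det Det Adj Verb.
Rule-by-rule: rule 1 ok; rule 2 ok; rule 3 ok.

Det Det Det Det Adj Verb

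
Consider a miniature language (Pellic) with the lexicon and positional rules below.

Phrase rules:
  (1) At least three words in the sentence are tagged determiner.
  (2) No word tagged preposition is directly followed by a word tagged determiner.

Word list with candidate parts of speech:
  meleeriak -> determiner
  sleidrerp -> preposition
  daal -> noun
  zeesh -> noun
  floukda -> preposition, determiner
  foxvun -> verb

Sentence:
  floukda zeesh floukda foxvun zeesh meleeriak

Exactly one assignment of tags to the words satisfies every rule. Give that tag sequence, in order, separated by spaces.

Candidates per position — 1:floukda {preposition,determiner}; 2:zeesh {noun}; 3:floukda {preposition,determiner}; 4:foxvun {verb}; 5:zeesh {noun}; 6:meleeriak {determiner}.
Position 1: preposition is ruled out by rule 1; that leaves determiner.
Position 3: preposition is ruled out by rule 1; that leaves determiner.
That leaves exactly one tagging: determiner noun determiner verb noun determiner.
Check: rule 1 holds; rule 2 holds.

determiner noun determiner verb noun determiner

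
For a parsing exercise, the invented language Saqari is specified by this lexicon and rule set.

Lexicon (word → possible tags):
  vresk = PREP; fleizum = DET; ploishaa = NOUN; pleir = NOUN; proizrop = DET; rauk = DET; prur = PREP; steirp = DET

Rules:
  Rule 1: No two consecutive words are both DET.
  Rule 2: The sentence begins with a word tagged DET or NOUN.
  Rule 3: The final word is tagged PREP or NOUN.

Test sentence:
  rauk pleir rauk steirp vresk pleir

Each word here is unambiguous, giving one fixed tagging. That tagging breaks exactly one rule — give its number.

1

Fixed tagging: DET NOUN DET DET PREP NOUN.
Checking each rule: R1 fail, R2 pass, R3 pass.
Only rule 1 fails.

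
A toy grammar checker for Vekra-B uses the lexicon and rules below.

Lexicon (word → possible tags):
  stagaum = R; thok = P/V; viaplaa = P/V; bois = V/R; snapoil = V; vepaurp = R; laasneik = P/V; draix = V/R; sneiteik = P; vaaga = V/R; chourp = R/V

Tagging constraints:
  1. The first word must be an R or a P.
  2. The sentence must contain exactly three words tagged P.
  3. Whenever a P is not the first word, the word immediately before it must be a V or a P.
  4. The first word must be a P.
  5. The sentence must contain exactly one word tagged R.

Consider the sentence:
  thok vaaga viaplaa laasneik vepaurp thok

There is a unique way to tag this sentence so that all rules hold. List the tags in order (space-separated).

Candidates per position — 1:thok {P,V}; 2:vaaga {V,R}; 3:viaplaa {P,V}; 4:laasneik {P,V}; 5:vepaurp {R}; 6:thok {P,V}.
Position 1: tagging it V would leave rule 1 unsatisfiable, so it must be P.
Position 2: tagging it R would leave rule 5 unsatisfiable, so it must be V.
Position 6: tagging it P would leave rule 3 unsatisfiable, so it must be V.
Position 3: tagging it V would leave rule 2 unsatisfiable, so it must be P.
Position 4: tagging it V would leave rule 2 unsatisfiable, so it must be P.
That leaves exactly one tagging: P V P P R V.
Check: rule 1 satisfied; rule 2 satisfied; rule 3 satisfied; rule 4 satisfied; rule 5 satisfied.

P V P P R V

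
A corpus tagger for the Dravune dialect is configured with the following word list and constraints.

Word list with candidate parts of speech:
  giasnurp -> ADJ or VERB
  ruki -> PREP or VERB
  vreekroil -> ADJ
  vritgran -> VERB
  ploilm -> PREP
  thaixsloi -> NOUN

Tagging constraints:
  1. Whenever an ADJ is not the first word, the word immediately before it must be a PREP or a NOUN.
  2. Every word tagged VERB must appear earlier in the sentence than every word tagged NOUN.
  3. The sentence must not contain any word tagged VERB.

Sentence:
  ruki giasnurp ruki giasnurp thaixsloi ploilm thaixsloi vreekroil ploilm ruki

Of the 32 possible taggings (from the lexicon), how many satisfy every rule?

1

Candidates per position — 1:ruki {PREP,VERB}; 2:giasnurp {ADJ,VERB}; 3:ruki {PREP,VERB}; 4:giasnurp {ADJ,VERB}; 5:thaixsloi {NOUN}; 6:ploilm {PREP}; 7:thaixsloi {NOUN}; 8:vreekroil {ADJ}; 9:ploilm {PREP}; 10:ruki {PREP,VERB}.
There are 32 candidate sequences in total.
The sequences that satisfy every rule: PREP ADJ PREP ADJ NOUN PREP NOUN ADJ PREP PREP.
Count = 1.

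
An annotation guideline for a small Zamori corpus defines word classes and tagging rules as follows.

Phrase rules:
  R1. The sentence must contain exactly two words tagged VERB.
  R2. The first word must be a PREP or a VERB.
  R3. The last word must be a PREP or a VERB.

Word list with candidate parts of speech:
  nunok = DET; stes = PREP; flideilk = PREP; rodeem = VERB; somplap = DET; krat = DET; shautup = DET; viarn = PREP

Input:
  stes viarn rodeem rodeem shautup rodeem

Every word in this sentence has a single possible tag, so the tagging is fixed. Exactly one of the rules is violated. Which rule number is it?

Fixed tagging: PREP PREP VERB VERB DET VERB.
Rule check: R1 fails, R2 ok, R3 ok.
Only rule 1 fails.

1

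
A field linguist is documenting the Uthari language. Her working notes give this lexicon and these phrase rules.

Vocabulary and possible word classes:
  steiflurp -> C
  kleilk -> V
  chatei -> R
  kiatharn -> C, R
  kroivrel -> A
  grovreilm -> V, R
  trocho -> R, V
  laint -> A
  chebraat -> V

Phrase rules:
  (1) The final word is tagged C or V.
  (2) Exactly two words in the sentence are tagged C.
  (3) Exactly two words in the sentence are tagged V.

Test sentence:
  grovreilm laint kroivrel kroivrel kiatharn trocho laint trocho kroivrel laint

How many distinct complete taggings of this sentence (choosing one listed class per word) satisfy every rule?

0

Candidates per position — 1:grovreilm {V,R}; 2:laint {A}; 3:kroivrel {A}; 4:kroivrel {A}; 5:kiatharn {C,R}; 6:trocho {R,V}; 7:laint {A}; 8:trocho {R,V}; 9:kroivrel {A}; 10:laint {A}.
There are 16 candidate sequences in total.
Rule 1 cannot be satisfied by any choice of tags from the lexicon.
So there is no consistent tagging.
Count = 0.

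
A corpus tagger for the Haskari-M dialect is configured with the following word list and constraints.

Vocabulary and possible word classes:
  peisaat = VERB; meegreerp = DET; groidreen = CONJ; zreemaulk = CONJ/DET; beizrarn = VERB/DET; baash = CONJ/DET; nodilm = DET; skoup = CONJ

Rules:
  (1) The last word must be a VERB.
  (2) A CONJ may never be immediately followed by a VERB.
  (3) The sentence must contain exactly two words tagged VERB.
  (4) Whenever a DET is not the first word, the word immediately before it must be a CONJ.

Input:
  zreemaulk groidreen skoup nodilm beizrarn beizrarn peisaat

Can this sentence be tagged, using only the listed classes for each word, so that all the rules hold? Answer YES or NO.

Candidates per position — 1:zreemaulk {CONJ,DET}; 2:groidreen {CONJ}; 3:skoup {CONJ}; 4:nodilm {DET}; 5:beizrarn {VERB,DET}; 6:beizrarn {VERB,DET}; 7:peisaat {VERB}.
Every candidate sequence violates at least one rule; no consistent tagging exists.

NO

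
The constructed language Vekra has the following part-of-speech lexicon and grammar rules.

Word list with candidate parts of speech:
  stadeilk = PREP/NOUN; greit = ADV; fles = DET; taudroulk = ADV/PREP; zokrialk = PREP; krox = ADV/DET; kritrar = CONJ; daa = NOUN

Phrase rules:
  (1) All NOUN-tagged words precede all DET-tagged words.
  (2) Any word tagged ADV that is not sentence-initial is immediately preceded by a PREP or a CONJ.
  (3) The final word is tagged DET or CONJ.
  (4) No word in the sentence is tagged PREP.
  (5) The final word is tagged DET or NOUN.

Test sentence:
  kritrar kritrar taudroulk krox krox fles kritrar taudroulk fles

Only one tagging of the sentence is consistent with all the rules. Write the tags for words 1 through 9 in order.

Candidates per position — 1:kritrar {CONJ}; 2:kritrar {CONJ}; 3:taudroulk {ADV,PREP}; 4:krox {ADV,DET}; 5:krox {ADV,DET}; 6:fles {DET}; 7:kritrar {CONJ}; 8:taudroulk {ADV,PREP}; 9:fles {DET}.
Position 3: tagging it PREP would leave rule 4 unsatisfiable, so it must be ADV.
Position 4: tagging it ADV would leave rule 2 unsatisfiable, so it must be DET.
Position 5: tagging it ADV would leave rule 2 unsatisfiable, so it must be DET.
Position 8: tagging it PREP would leave rule 4 unsatisfiable, so it must be ADV.
The unique satisfying tagging is: CONJ CONJ ADV DET DET DET CONJ ADV DET.
Verifying each rule — rule 1 ✓; rule 2 ✓; rule 3 ✓; rule 4 ✓; rule 5 ✓.

CONJ CONJ ADV DET DET DET CONJ ADV DET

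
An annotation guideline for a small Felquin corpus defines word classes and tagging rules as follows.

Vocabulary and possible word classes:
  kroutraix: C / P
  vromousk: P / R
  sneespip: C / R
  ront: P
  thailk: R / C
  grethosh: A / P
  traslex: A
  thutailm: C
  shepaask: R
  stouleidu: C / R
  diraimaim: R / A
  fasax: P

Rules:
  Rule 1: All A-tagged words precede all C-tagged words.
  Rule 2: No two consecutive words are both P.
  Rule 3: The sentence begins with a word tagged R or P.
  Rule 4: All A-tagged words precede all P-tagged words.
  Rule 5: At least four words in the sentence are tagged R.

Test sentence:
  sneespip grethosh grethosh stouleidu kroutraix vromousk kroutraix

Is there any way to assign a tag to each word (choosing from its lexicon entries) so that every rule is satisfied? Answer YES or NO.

NO

Candidates per position — 1:sneespip {C,R}; 2:grethosh {A,P}; 3:grethosh {A,P}; 4:stouleidu {C,R}; 5:kroutraix {C,P}; 6:vromousk {P,R}; 7:kroutraix {C,P}.
Rule 5 cannot be satisfied by any choice of tags from the lexicon.
So there is no consistent tagging.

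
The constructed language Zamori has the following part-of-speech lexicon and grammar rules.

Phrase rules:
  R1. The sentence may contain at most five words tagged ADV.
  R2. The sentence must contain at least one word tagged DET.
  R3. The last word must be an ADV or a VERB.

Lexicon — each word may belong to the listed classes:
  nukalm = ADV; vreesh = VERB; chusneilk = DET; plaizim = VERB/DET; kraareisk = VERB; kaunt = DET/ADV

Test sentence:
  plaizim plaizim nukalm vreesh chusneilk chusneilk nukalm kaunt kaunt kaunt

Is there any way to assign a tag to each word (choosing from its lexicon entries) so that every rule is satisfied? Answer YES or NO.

YES

Candidates per position — 1:plaizim {VERB,DET}; 2:plaizim {VERB,DET}; 3:nukalm {ADV}; 4:vreesh {VERB}; 5:chusneilk {DET}; 6:chusneilk {DET}; 7:nukalm {ADV}; 8:kaunt {DET,ADV}; 9:kaunt {DET,ADV}; 10:kaunt {DET,ADV}.
One satisfying assignment: DET DET ADV VERB DET DET ADV DET ADV ADV.
Rule-by-rule: rule 1 ✓; rule 2 ✓; rule 3 ✓.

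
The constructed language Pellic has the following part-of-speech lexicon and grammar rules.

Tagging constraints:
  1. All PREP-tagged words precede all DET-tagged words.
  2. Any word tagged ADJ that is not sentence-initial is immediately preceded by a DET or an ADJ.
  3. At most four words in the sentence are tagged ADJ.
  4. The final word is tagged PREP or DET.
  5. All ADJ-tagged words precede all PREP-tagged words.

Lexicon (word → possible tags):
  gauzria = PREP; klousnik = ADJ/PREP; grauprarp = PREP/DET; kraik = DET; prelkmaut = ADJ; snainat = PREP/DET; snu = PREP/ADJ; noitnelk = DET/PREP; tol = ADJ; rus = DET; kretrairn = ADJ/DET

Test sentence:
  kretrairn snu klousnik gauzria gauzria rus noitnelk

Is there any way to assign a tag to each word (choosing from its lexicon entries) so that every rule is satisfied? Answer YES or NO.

Candidates per position — 1:kretrairn {ADJ,DET}; 2:snu {PREP,ADJ}; 3:klousnik {ADJ,PREP}; 4:gauzria {PREP}; 5:gauzria {PREP}; 6:rus {DET}; 7:noitnelk {DET,PREP}.
One satisfying assignment: ADJ ADJ ADJ PREP PREP DET DET.
Verifying each rule — rule 1 holds; rule 2 holds; rule 3 holds; rule 4 holds; rule 5 holds.

YES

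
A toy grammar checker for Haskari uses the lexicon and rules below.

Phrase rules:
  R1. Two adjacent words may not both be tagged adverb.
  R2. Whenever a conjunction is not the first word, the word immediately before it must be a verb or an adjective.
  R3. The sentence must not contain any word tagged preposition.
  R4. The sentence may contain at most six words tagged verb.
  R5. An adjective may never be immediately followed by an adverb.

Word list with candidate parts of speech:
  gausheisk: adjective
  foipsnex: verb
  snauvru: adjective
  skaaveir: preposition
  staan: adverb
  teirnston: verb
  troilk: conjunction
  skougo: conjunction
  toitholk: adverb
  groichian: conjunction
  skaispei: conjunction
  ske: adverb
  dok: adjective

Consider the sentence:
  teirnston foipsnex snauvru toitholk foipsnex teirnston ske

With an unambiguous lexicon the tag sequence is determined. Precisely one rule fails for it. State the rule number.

Fixed tagging: verb verb adjective adverb verb verb adverb.
Rule check: R1 holds, R2 holds, R3 holds, R4 holds, R5 violated.
Only rule 5 fails.

5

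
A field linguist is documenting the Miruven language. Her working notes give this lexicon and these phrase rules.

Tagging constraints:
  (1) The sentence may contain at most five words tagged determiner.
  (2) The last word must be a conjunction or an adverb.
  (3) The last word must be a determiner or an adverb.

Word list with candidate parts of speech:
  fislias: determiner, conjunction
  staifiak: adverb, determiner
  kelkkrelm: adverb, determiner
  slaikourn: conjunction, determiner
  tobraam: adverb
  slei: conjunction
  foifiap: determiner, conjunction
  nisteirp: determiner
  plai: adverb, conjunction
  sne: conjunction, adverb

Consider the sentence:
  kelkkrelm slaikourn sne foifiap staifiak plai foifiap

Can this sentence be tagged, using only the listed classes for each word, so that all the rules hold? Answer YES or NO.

NO

Candidates per position — 1:kelkkrelm {adverb,determiner}; 2:slaikourn {conjunction,determiner}; 3:sne {conjunction,adverb}; 4:foifiap {determiner,conjunction}; 5:staifiak {adverb,determiner}; 6:plai {adverb,conjunction}; 7:foifiap {determiner,conjunction}.
Every candidate sequence violates at least one rule; no consistent tagging exists.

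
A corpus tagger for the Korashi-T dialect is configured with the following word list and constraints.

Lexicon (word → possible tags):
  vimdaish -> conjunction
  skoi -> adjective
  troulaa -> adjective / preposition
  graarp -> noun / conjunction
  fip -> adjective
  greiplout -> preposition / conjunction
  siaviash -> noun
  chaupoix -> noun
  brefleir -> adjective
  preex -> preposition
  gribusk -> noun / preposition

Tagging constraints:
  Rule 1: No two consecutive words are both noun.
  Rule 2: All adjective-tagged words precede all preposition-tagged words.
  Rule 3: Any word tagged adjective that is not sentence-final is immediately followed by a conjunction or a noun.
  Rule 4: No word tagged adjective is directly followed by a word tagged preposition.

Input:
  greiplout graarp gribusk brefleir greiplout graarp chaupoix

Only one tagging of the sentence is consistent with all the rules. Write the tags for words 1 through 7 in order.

conjunction conjunction noun adjective conjunction conjunction noun

Candidates per position — 1:greiplout {preposition,conjunction}; 2:graarp {noun,conjunction}; 3:gribusk {noun,preposition}; 4:brefleir {adjective}; 5:greiplout {preposition,conjunction}; 6:graarp {noun,conjunction}; 7:chaupoix {noun}.
If word 1 were preposition, no tagging could satisfy rule 2; so word 1 is conjunction.
If word 3 were preposition, no tagging could satisfy rule 2; so word 3 is noun.
If word 5 were preposition, no tagging could satisfy rule 3; so word 5 is conjunction.
If word 6 were noun, no tagging could satisfy rule 1; so word 6 is conjunction.
If word 2 were noun, no tagging could satisfy rule 1; so word 2 is conjunction.
The unique satisfying tagging is: conjunction conjunction noun adjective conjunction conjunction noun.
Rule-by-rule: rule 1 ok; rule 2 ok; rule 3 ok; rule 4 ok.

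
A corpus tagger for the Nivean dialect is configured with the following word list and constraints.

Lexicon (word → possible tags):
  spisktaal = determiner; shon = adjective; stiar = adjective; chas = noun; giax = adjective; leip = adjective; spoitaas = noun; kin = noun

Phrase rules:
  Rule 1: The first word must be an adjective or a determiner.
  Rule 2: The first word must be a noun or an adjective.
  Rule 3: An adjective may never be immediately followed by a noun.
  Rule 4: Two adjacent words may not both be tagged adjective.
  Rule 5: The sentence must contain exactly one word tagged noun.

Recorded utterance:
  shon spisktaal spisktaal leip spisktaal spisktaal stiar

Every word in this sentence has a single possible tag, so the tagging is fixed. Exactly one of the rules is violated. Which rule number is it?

5

Fixed tagging: adjective determiner determiner adjective determiner determiner adjective.
Applying the rules: R1 ✓, R2 ✓, R3 ✓, R4 ✓, R5 ✗.
Only rule 5 fails.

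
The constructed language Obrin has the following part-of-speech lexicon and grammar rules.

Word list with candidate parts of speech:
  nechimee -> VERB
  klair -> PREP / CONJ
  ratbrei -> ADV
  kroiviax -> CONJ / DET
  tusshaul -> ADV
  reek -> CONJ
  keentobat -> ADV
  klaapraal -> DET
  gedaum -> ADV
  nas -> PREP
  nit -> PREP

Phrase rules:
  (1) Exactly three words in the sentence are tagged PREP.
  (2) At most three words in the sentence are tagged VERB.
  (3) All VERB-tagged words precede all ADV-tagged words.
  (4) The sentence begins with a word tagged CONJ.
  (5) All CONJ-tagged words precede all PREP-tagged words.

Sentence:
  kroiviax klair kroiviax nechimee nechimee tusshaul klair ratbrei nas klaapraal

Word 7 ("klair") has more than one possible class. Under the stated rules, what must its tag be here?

Candidates per position — 1:kroiviax {CONJ,DET}; 2:klair {PREP,CONJ}; 3:kroiviax {CONJ,DET}; 4:nechimee {VERB}; 5:nechimee {VERB}; 6:tusshaul {ADV}; 7:klair {PREP,CONJ}; 8:ratbrei {ADV}; 9:nas {PREP}; 10:klaapraal {DET}.
If word 1 were DET, no tagging could satisfy rule 4; so word 1 is CONJ.
If word 2 were CONJ, no tagging could satisfy rule 1; so word 2 is PREP.
If word 3 were CONJ, no tagging could satisfy rule 5; so word 3 is DET.
If word 7 were CONJ, no tagging could satisfy rule 1; so word 7 is PREP.
So the tagging must be: CONJ PREP DET VERB VERB ADV PREP ADV PREP DET.
Verifying each rule — rule 1 satisfied; rule 2 satisfied; rule 3 satisfied; rule 4 satisfied; rule 5 satisfied.

PREP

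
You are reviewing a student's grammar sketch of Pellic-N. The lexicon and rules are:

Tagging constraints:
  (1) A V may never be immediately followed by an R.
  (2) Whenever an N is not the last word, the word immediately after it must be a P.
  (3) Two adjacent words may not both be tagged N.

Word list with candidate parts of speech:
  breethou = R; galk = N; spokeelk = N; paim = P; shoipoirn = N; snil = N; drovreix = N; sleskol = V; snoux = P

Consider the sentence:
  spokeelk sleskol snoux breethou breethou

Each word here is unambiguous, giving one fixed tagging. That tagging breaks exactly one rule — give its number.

Fixed tagging: N V P R R.
Applying the rules: R1 holds, R2 violated, R3 holds.
Only rule 2 fails.

2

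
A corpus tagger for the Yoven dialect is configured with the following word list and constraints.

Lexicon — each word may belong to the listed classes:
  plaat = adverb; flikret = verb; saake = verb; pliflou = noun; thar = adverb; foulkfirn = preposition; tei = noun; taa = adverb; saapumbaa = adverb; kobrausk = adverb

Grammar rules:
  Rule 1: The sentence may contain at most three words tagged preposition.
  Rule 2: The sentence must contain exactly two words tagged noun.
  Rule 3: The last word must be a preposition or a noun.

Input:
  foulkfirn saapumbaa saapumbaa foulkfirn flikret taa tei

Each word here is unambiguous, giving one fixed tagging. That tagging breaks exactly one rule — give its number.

Fixed tagging: preposition adverb adverb preposition verb adverb noun.
Rule check: R1 ✓, R2 ✗, R3 ✓.
Only rule 2 fails.

2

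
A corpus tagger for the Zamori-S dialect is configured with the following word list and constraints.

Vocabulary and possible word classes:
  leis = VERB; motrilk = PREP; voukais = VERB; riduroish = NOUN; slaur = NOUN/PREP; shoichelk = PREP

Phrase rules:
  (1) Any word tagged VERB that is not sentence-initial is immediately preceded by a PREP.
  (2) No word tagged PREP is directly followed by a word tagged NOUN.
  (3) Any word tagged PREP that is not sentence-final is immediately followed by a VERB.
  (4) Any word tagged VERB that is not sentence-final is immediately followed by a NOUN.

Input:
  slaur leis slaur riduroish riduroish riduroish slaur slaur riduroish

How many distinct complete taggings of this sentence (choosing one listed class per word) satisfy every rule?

Candidates per position — 1:slaur {NOUN,PREP}; 2:leis {VERB}; 3:slaur {NOUN,PREP}; 4:riduroish {NOUN}; 5:riduroish {NOUN}; 6:riduroish {NOUN}; 7:slaur {NOUN,PREP}; 8:slaur {NOUN,PREP}; 9:riduroish {NOUN}.
There are 16 candidate sequences in total.
The sequences that satisfy every rule: PREP VERB NOUN NOUN NOUN NOUN NOUN NOUN NOUN.
Count = 1.

1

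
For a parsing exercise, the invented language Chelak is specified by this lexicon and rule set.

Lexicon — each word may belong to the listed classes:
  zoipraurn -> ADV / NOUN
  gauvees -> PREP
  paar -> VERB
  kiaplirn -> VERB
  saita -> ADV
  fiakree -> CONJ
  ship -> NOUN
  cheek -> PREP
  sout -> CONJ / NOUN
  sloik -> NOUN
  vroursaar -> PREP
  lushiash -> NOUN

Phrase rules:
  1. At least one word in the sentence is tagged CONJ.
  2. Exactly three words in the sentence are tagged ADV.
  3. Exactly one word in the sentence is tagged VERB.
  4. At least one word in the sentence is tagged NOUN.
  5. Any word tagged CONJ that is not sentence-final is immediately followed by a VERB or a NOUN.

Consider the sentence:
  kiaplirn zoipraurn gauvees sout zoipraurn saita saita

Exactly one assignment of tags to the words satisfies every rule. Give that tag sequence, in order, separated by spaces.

VERB ADV PREP CONJ NOUN ADV ADV

Candidates per position — 1:kiaplirn {VERB}; 2:zoipraurn {ADV,NOUN}; 3:gauvees {PREP}; 4:sout {CONJ,NOUN}; 5:zoipraurn {ADV,NOUN}; 6:saita {ADV}; 7:saita {ADV}.
At position 4, choosing NOUN makes rule 1 impossible to satisfy; hence CONJ.
At position 5, choosing ADV makes rule 5 impossible to satisfy; hence NOUN.
At position 2, choosing NOUN makes rule 2 impossible to satisfy; hence ADV.
The unique satisfying tagging is: VERB ADV PREP CONJ NOUN ADV ADV.
Check: rule 1 holds; rule 2 holds; rule 3 holds; rule 4 holds; rule 5 holds.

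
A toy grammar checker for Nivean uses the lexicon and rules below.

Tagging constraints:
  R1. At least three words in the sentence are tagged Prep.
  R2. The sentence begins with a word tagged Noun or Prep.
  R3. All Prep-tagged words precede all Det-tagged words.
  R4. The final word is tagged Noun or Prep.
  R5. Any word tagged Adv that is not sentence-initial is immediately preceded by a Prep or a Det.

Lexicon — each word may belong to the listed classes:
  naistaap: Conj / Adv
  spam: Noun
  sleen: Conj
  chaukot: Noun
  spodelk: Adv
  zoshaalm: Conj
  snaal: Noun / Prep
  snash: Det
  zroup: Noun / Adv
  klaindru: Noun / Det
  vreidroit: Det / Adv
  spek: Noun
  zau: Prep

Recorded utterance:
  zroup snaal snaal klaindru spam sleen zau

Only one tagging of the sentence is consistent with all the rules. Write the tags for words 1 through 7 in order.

Noun Prep Prep Noun Noun Conj Prep

Candidates per position — 1:zroup {Noun,Adv}; 2:snaal {Noun,Prep}; 3:snaal {Noun,Prep}; 4:klaindru {Noun,Det}; 5:spam {Noun}; 6:sleen {Conj}; 7:zau {Prep}.
Position 1: tagging it Adv would leave rule 2 unsatisfiable, so it must be Noun.
Position 2: tagging it Noun would leave rule 1 unsatisfiable, so it must be Prep.
Position 3: tagging it Noun would leave rule 1 unsatisfiable, so it must be Prep.
Position 4: tagging it Det would leave rule 3 unsatisfiable, so it must be Noun.
That leaves exactly one tagging: Noun Prep Prep Noun Noun Conj Prep.
Checking: rule 1 ✓; rule 2 ✓; rule 3 ✓; rule 4 ✓; rule 5 ✓.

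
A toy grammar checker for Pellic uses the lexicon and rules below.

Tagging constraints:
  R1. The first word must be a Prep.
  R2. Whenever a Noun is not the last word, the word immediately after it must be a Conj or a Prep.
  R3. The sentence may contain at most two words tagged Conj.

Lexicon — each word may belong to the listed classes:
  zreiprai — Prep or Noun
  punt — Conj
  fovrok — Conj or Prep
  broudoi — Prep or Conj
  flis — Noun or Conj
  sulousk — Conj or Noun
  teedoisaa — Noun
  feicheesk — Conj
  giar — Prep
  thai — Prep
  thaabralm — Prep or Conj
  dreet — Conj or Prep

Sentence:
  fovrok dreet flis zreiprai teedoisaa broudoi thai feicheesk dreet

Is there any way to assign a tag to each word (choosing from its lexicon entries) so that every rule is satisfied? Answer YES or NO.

YES

Candidates per position — 1:fovrok {Conj,Prep}; 2:dreet {Conj,Prep}; 3:flis {Noun,Conj}; 4:zreiprai {Prep,Noun}; 5:teedoisaa {Noun}; 6:broudoi {Prep,Conj}; 7:thai {Prep}; 8:feicheesk {Conj}; 9:dreet {Conj,Prep}.
One satisfying assignment: Prep Conj Noun Prep Noun Prep Prep Conj Prep.
Checking: rule 1 ok; rule 2 ok; rule 3 ok.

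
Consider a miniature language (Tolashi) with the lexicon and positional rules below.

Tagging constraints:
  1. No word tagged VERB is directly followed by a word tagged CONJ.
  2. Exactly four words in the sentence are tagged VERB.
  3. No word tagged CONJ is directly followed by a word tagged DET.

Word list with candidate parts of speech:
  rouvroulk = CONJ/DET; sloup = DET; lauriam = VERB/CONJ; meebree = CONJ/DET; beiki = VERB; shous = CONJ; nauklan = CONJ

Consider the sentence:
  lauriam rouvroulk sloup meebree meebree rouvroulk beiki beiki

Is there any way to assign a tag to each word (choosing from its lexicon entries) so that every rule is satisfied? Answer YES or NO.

NO

Candidates per position — 1:lauriam {VERB,CONJ}; 2:rouvroulk {CONJ,DET}; 3:sloup {DET}; 4:meebree {CONJ,DET}; 5:meebree {CONJ,DET}; 6:rouvroulk {CONJ,DET}; 7:beiki {VERB}; 8:beiki {VERB}.
Rule 2 cannot be satisfied by any choice of tags from the lexicon.
So there is no consistent tagging.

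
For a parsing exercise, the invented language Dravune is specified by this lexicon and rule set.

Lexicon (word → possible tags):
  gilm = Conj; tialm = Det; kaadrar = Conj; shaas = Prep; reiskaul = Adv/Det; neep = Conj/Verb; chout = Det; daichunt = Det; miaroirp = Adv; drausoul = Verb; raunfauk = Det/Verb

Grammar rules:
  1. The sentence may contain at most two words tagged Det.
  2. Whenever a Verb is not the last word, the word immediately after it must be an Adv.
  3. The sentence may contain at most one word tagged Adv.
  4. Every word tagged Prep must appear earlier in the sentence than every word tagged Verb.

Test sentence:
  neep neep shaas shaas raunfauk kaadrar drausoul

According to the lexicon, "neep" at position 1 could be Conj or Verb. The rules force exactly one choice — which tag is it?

Conj

Candidates per position — 1:neep {Conj,Verb}; 2:neep {Conj,Verb}; 3:shaas {Prep}; 4:shaas {Prep}; 5:raunfauk {Det,Verb}; 6:kaadrar {Conj}; 7:drausoul {Verb}.
Word 1 cannot be Verb — rule 2 would then fail for every completion. It is Conj.
Word 2 cannot be Verb — rule 2 would then fail for every completion. It is Conj.
Word 5 cannot be Verb — rule 2 would then fail for every completion. It is Det.
That leaves exactly one tagging: Conj Conj Prep Prep Det Conj Verb.
Check: rule 1 ok; rule 2 ok; rule 3 ok; rule 4 ok.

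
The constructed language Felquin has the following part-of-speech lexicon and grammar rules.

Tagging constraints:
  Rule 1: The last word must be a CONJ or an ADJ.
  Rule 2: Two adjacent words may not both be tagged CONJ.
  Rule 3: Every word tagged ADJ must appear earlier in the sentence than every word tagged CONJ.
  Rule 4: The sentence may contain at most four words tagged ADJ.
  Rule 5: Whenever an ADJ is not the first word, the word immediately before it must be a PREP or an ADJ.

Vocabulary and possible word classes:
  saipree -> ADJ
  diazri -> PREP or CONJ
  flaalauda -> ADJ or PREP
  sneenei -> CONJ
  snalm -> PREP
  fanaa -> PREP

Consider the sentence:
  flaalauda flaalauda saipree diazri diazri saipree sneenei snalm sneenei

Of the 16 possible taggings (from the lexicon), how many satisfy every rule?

Candidates per position — 1:flaalauda {ADJ,PREP}; 2:flaalauda {ADJ,PREP}; 3:saipree {ADJ}; 4:diazri {PREP,CONJ}; 5:diazri {PREP,CONJ}; 6:saipree {ADJ}; 7:sneenei {CONJ}; 8:snalm {PREP}; 9:sneenei {CONJ}.
There are 16 candidate sequences in total.
The sequences that satisfy every rule: ADJ ADJ ADJ PREP PREP ADJ CONJ PREP CONJ; ADJ PREP ADJ PREP PREP ADJ CONJ PREP CONJ; PREP ADJ ADJ PREP PREP ADJ CONJ PREP CONJ; PREP PREP ADJ PREP PREP ADJ CONJ PREP CONJ.
Count = 4.

4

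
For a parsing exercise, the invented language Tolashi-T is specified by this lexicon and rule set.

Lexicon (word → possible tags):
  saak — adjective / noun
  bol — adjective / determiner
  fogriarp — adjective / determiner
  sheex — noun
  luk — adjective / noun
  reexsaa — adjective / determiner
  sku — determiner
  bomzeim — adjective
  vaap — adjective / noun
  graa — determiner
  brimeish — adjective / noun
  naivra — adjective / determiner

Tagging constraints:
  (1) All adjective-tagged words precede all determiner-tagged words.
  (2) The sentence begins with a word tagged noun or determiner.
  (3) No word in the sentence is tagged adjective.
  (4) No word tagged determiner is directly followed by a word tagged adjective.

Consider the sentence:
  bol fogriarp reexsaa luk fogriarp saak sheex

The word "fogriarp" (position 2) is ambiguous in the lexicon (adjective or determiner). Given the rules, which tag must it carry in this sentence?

determiner

Candidates per position — 1:bol {adjective,determiner}; 2:fogriarp {adjective,determiner}; 3:reexsaa {adjective,determiner}; 4:luk {adjective,noun}; 5:fogriarp {adjective,determiner}; 6:saak {adjective,noun}; 7:sheex {noun}.
Word 1 cannot be adjective — rule 2 would then fail for every completion. It is determiner.
Word 2 cannot be adjective — rule 1 would then fail for every completion. It is determiner.
Word 3 cannot be adjective — rule 1 would then fail for every completion. It is determiner.
Word 4 cannot be adjective — rule 1 would then fail for every completion. It is noun.
Word 5 cannot be adjective — rule 1 would then fail for every completion. It is determiner.
Word 6 cannot be adjective — rule 1 would then fail for every completion. It is noun.
The only consistent sequence is: determiner determiner determiner noun determiner noun noun.
Checking: rule 1 ✓; rule 2 ✓; rule 3 ✓; rule 4 ✓.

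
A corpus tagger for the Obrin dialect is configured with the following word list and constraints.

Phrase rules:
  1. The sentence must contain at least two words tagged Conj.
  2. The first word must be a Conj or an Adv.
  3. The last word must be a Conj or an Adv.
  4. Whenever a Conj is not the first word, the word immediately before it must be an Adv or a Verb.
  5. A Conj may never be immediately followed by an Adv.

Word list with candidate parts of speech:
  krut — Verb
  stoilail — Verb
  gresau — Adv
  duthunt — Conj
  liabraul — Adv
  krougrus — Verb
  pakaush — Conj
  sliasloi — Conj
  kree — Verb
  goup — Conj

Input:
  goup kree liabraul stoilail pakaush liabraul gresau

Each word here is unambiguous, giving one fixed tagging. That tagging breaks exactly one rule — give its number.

Fixed tagging: Conj Verb Adv Verb Conj Adv Adv.
Rule check: R1 pass, R2 pass, R3 pass, R4 pass, R5 fail.
Only rule 5 fails.

5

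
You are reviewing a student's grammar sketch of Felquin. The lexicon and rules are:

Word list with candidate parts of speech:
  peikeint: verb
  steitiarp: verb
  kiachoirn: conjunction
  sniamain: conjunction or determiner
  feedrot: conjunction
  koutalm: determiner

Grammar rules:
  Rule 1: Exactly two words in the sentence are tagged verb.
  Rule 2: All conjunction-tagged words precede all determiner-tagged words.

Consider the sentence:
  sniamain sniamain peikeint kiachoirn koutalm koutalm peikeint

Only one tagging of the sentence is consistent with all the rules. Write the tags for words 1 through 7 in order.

conjunction conjunction verb conjunction determiner determiner verb

Candidates per position — 1:sniamain {conjunction,determiner}; 2:sniamain {conjunction,determiner}; 3:peikeint {verb}; 4:kiachoirn {conjunction}; 5:koutalm {determiner}; 6:koutalm {determiner}; 7:peikeint {verb}.
Position 1: determiner is ruled out by rule 2; that leaves conjunction.
Position 2: determiner is ruled out by rule 2; that leaves conjunction.
That leaves exactly one tagging: conjunction conjunction verb conjunction determiner determiner verb.
Checking: rule 1 ok; rule 2 ok.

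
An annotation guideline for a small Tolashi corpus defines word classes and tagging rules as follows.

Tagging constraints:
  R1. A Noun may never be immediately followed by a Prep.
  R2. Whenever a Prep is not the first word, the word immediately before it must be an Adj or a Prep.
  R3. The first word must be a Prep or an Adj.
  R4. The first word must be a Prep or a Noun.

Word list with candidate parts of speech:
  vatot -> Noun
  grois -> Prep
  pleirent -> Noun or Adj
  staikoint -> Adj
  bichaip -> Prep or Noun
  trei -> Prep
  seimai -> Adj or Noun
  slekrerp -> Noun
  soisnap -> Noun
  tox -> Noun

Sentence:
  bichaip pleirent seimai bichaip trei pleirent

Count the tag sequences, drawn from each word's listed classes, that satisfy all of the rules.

4

Candidates per position — 1:bichaip {Prep,Noun}; 2:pleirent {Noun,Adj}; 3:seimai {Adj,Noun}; 4:bichaip {Prep,Noun}; 5:trei {Prep}; 6:pleirent {Noun,Adj}.
There are 32 candidate sequences in total.
The sequences that satisfy every rule: Prep Noun Adj Prep Prep Noun; Prep Noun Adj Prep Prep Adj; Prep Adj Adj Prep Prep Noun; Prep Adj Adj Prep Prep Adj.
Count = 4.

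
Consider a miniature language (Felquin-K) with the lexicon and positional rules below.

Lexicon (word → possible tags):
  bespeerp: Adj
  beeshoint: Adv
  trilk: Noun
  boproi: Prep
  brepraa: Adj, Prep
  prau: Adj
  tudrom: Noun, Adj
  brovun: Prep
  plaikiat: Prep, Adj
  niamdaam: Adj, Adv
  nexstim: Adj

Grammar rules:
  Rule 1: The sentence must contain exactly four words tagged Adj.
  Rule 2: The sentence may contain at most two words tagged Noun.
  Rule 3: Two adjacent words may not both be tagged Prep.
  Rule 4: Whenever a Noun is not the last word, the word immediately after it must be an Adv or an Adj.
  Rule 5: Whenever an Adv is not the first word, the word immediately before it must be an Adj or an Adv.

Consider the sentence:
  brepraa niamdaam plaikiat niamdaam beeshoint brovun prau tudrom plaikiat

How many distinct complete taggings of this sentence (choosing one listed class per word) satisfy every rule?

Candidates per position — 1:brepraa {Adj,Prep}; 2:niamdaam {Adj,Adv}; 3:plaikiat {Prep,Adj}; 4:niamdaam {Adj,Adv}; 5:beeshoint {Adv}; 6:brovun {Prep}; 7:prau {Adj}; 8:tudrom {Noun,Adj}; 9:plaikiat {Prep,Adj}.
There are 64 candidate sequences in total.
Checking each against the rules leaves 8 sequences.
Count = 8.

8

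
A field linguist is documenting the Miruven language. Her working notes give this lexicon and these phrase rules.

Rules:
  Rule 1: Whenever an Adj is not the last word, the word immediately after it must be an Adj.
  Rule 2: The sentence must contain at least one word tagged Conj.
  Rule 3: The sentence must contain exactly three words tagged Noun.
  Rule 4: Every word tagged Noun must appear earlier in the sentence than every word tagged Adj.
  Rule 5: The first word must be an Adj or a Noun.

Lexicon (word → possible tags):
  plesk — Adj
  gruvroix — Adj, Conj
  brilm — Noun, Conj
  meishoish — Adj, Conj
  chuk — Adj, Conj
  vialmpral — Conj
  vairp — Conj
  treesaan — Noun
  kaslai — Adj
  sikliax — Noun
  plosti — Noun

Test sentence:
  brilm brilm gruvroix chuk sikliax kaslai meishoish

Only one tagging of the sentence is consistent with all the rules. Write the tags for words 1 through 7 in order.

Noun Noun Conj Conj Noun Adj Adj

Candidates per position — 1:brilm {Noun,Conj}; 2:brilm {Noun,Conj}; 3:gruvroix {Adj,Conj}; 4:chuk {Adj,Conj}; 5:sikliax {Noun}; 6:kaslai {Adj}; 7:meishoish {Adj,Conj}.
Position 1: tagging it Conj would leave rule 3 unsatisfiable, so it must be Noun.
Position 2: tagging it Conj would leave rule 3 unsatisfiable, so it must be Noun.
Position 3: tagging it Adj would leave rule 1 unsatisfiable, so it must be Conj.
Position 4: tagging it Adj would leave rule 1 unsatisfiable, so it must be Conj.
Position 7: tagging it Conj would leave rule 1 unsatisfiable, so it must be Adj.
The only consistent sequence is: Noun Noun Conj Conj Noun Adj Adj.
Verifying each rule — rule 1 ✓; rule 2 ✓; rule 3 ✓; rule 4 ✓; rule 5 ✓.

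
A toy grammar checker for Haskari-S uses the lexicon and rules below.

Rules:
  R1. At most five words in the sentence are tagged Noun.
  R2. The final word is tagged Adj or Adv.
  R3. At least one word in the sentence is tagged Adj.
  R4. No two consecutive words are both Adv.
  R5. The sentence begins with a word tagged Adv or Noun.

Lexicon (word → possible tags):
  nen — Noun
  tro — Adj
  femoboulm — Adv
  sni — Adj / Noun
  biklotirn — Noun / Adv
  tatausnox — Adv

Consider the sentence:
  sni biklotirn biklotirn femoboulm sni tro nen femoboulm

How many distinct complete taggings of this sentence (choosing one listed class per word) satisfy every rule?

Candidates per position — 1:sni {Adj,Noun}; 2:biklotirn {Noun,Adv}; 3:biklotirn {Noun,Adv}; 4:femoboulm {Adv}; 5:sni {Adj,Noun}; 6:tro {Adj}; 7:nen {Noun}; 8:femoboulm {Adv}.
There are 16 candidate sequences in total.
The sequences that satisfy every rule: Noun Noun Noun Adv Adj Adj Noun Adv; Noun Noun Noun Adv Noun Adj Noun Adv; Noun Adv Noun Adv Adj Adj Noun Adv; Noun Adv Noun Adv Noun Adj Noun Adv.
Count = 4.

4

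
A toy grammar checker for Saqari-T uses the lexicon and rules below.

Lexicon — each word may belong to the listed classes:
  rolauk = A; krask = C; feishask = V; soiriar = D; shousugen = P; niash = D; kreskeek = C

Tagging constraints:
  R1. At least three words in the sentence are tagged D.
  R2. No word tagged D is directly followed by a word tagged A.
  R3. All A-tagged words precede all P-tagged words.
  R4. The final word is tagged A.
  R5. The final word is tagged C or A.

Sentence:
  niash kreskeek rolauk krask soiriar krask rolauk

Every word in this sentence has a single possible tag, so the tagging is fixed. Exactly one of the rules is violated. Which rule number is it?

Fixed tagging: D C A C D C A.
Rule check: R1 fail, R2 pass, R3 pass, R4 pass, R5 pass.
Only rule 1 fails.

1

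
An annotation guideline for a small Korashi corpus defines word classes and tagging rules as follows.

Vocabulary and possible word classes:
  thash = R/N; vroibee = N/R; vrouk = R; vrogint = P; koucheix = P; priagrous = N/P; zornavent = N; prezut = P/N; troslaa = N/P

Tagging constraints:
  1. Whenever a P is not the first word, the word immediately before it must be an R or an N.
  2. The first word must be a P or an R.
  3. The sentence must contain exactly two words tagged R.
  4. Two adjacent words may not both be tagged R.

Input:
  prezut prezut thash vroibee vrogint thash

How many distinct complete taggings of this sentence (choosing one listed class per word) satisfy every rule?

2

Candidates per position — 1:prezut {P,N}; 2:prezut {P,N}; 3:thash {R,N}; 4:vroibee {N,R}; 5:vrogint {P}; 6:thash {R,N}.
There are 32 candidate sequences in total.
The sequences that satisfy every rule: P N R N P R; P N N R P R.
Count = 2.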